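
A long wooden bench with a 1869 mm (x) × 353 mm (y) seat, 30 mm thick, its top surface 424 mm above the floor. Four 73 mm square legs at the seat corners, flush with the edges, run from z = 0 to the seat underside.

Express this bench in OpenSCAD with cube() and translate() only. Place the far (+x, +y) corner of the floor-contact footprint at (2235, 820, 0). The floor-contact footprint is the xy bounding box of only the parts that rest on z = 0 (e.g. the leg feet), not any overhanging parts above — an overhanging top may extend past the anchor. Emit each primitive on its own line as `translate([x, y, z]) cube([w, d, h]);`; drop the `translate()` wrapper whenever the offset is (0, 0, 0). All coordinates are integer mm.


// leg_h = 424 − 30 = 394
translate([366, 467, 394]) cube([1869, 353, 30]);
translate([366, 467, 0]) cube([73, 73, 394]);
translate([366, 747, 0]) cube([73, 73, 394]);
translate([2162, 467, 0]) cube([73, 73, 394]);
translate([2162, 747, 0]) cube([73, 73, 394]);


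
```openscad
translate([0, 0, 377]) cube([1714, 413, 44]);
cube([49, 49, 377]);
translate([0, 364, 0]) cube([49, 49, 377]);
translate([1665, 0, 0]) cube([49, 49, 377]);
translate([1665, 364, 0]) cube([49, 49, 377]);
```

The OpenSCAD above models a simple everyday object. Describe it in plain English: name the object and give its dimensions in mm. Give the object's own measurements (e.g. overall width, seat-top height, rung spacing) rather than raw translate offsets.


A long wooden bench with a 1714 mm (x) × 413 mm (y) seat, 44 mm thick, its top surface 421 mm above the floor. Four 49 mm square legs at the seat corners, flush with the edges, run from z = 0 to the seat underside.


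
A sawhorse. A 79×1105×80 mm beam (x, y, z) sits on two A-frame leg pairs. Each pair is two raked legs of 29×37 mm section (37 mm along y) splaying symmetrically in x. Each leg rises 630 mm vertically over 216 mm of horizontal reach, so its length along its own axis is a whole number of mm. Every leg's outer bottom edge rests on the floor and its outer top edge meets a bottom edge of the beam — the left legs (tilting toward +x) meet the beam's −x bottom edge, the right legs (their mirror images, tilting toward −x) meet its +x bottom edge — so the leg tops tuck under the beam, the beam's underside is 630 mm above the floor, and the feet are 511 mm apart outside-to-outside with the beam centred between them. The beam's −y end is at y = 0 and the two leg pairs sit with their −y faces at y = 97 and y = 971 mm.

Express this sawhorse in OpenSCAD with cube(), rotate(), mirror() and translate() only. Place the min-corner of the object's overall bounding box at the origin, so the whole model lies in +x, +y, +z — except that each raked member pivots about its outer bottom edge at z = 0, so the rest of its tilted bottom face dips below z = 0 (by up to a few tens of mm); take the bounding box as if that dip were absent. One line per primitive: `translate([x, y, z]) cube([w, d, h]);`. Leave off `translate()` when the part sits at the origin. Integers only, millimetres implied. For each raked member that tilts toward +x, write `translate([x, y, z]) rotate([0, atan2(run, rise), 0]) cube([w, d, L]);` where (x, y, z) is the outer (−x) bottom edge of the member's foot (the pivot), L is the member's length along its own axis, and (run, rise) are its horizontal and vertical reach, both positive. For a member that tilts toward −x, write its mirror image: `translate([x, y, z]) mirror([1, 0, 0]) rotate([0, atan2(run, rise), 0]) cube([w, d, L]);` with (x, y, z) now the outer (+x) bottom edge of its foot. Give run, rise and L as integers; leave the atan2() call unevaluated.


translate([216, 0, 630]) cube([79, 1105, 80]);
translate([0, 97, 0]) rotate([0, atan2(216, 630), 0]) cube([29, 37, 666]);
translate([511, 97, 0]) mirror([1, 0, 0]) rotate([0, atan2(216, 630), 0]) cube([29, 37, 666]);
translate([0, 971, 0]) rotate([0, atan2(216, 630), 0]) cube([29, 37, 666]);
translate([511, 971, 0]) mirror([1, 0, 0]) rotate([0, atan2(216, 630), 0]) cube([29, 37, 666]);


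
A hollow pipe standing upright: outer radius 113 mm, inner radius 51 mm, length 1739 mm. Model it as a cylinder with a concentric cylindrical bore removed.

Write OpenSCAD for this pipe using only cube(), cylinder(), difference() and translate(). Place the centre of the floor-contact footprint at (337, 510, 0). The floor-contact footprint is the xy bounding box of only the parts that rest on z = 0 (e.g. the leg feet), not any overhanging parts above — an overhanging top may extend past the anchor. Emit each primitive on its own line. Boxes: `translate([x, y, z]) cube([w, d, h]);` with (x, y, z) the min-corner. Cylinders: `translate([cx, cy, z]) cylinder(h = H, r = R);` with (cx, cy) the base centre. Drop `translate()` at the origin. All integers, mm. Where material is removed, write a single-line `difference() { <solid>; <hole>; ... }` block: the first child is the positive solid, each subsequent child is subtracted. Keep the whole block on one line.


difference() { translate([337, 510, 0]) cylinder(h = 1739, r = 113); translate([337, 510, 0]) cylinder(h = 1739, r = 51); }


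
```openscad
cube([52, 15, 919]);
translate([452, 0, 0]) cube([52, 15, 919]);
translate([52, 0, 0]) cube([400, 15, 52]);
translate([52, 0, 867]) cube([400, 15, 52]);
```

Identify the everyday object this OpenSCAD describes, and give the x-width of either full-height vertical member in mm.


A picture frame. The border width is 52 mm.

Four thin pieces enclosing a rectangular opening — a picture frame. The two full-height stiles are 919 mm tall; the top rail sits at z = 867 and is 52 mm tall, so the border above the opening is 919 − 867 = 52 mm, matching the stile x-width.


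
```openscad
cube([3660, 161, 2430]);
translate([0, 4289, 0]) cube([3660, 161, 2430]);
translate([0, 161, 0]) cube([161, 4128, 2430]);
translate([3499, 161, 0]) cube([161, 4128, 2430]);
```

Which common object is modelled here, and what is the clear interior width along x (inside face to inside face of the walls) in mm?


A house (or room) frame. The interior width is 3338 mm.

Four 2430 mm walls enclosing a rectangle with no floor or roof — a room or house frame. Outside width is 3660 mm and wall thickness is 161 mm, so the interior width is 3660 − 2 × 161 = 3338 mm.


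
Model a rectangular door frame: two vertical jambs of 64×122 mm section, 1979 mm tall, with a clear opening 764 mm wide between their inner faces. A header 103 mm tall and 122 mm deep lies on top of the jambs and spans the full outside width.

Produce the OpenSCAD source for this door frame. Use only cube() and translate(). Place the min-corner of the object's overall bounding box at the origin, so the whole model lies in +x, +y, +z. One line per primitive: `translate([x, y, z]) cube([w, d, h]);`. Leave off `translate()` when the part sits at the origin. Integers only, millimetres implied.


cube([64, 122, 1979]);
translate([828, 0, 0]) cube([64, 122, 1979]);
translate([0, 0, 1979]) cube([892, 122, 103]);


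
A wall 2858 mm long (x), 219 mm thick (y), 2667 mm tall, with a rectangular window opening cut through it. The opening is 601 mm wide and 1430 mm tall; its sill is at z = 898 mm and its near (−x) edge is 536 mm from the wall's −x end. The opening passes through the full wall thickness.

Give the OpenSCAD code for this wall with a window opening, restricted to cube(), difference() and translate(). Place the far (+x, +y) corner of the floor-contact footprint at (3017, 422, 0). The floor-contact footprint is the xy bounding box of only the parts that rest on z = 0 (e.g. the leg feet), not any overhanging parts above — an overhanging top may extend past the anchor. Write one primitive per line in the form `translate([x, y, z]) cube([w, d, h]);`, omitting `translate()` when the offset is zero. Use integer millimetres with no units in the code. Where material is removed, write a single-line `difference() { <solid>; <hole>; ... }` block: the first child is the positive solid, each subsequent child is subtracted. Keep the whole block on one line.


difference() { translate([159, 203, 0]) cube([2858, 219, 2667]); translate([695, 203, 898]) cube([601, 219, 1430]); }


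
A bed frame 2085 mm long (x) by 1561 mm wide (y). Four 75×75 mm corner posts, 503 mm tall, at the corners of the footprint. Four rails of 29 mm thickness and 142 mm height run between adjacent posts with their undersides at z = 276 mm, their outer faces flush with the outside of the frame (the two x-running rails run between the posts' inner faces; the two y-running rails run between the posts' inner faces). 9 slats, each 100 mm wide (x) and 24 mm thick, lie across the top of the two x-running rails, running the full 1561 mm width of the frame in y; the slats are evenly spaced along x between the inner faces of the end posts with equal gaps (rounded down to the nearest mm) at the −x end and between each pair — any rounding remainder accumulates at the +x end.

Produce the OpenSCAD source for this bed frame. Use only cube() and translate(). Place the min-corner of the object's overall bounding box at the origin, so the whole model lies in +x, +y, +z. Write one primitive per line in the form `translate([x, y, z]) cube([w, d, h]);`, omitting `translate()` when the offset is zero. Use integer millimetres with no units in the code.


cube([75, 75, 503]);
translate([0, 1486, 0]) cube([75, 75, 503]);
translate([2010, 0, 0]) cube([75, 75, 503]);
translate([2010, 1486, 0]) cube([75, 75, 503]);
translate([75, 0, 276]) cube([1935, 29, 142]);
translate([75, 1532, 276]) cube([1935, 29, 142]);
translate([0, 75, 276]) cube([29, 1411, 142]);
translate([2056, 75, 276]) cube([29, 1411, 142]);
translate([178, 0, 418]) cube([100, 1561, 24]);
translate([381, 0, 418]) cube([100, 1561, 24]);
translate([584, 0, 418]) cube([100, 1561, 24]);
translate([787, 0, 418]) cube([100, 1561, 24]);
translate([990, 0, 418]) cube([100, 1561, 24]);
translate([1193, 0, 418]) cube([100, 1561, 24]);
translate([1396, 0, 418]) cube([100, 1561, 24]);
translate([1599, 0, 418]) cube([100, 1561, 24]);
translate([1802, 0, 418]) cube([100, 1561, 24]);


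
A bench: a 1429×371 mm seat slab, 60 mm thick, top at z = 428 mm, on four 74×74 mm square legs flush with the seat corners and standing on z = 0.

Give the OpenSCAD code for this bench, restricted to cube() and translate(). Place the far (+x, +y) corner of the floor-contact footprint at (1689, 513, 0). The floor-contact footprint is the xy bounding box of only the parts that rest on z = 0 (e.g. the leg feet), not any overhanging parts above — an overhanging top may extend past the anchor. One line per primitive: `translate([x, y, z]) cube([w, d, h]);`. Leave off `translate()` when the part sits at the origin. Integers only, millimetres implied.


translate([260, 142, 368]) cube([1429, 371, 60]);
translate([260, 142, 0]) cube([74, 74, 368]);
translate([260, 439, 0]) cube([74, 74, 368]);
translate([1615, 142, 0]) cube([74, 74, 368]);
translate([1615, 439, 0]) cube([74, 74, 368]);


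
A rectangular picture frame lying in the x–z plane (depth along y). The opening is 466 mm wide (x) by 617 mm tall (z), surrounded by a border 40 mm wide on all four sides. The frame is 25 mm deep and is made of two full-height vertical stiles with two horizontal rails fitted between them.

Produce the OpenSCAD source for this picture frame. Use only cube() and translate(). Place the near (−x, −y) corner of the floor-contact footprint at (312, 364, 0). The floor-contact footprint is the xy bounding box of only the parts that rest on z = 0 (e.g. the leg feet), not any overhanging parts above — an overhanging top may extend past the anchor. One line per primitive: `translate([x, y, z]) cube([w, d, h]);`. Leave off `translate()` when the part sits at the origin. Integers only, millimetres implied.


translate([312, 364, 0]) cube([40, 25, 697]);
translate([818, 364, 0]) cube([40, 25, 697]);
translate([352, 364, 0]) cube([466, 25, 40]);
translate([352, 364, 657]) cube([466, 25, 40]);


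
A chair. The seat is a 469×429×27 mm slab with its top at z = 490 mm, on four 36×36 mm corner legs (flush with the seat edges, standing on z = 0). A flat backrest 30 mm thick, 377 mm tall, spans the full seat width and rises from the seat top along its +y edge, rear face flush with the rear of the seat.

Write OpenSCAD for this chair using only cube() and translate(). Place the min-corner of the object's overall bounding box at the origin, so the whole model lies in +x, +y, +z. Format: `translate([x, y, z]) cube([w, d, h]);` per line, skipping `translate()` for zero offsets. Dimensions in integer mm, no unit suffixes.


translate([0, 0, 463]) cube([469, 429, 27]);
cube([36, 36, 463]);
translate([433, 0, 0]) cube([36, 36, 463]);
translate([0, 393, 0]) cube([36, 36, 463]);
translate([433, 393, 0]) cube([36, 36, 463]);
translate([0, 399, 490]) cube([469, 30, 377]);


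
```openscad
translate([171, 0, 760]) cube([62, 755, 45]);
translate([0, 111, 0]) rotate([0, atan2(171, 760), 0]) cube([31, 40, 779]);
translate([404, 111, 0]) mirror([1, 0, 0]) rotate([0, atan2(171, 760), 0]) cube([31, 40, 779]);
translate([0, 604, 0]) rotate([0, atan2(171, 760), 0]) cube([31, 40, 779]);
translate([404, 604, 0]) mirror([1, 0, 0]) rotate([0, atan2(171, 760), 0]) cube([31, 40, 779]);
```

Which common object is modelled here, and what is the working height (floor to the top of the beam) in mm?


A sawhorse. The overall height is 805 mm.

A beam across two mirrored pairs of raked legs — a sawhorse. The beam's underside is at z = 760 (matching the legs' vertical rise in atan2(171, 760)) and the beam is 45 mm tall, so its top is at 760 + 45 = 805 mm. The raked legs top out at the beam's underside, so that is the highest point.


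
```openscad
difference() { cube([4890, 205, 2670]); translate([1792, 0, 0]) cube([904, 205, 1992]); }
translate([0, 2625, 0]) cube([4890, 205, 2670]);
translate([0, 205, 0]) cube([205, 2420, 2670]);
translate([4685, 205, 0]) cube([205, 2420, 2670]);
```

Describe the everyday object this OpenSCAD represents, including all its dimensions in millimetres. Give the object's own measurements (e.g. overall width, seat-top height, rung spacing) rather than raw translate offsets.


A single room: four walls, each 2670 mm tall and 205 mm thick, enclosing an outside footprint 4890×2830 mm (x × y), no floor or roof. The front and back walls (−y and +y sides) run the full x-width; the side walls fit between their inner faces. A door opening 904 mm wide and 1992 mm tall is cut through the front wall from the floor up, its −x edge 1792 mm from the wall's −x end.


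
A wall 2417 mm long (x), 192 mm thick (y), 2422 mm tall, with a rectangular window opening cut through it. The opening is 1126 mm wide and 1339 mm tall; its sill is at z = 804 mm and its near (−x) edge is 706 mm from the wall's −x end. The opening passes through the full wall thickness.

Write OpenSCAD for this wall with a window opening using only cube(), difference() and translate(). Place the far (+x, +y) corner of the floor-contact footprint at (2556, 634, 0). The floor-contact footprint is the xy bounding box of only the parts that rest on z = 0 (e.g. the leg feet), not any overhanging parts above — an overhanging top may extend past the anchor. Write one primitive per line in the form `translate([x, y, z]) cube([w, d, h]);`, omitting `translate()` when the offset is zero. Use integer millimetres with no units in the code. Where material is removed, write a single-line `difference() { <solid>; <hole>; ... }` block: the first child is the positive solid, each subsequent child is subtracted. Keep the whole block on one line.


difference() { translate([139, 442, 0]) cube([2417, 192, 2422]); translate([845, 442, 804]) cube([1126, 192, 1339]); }


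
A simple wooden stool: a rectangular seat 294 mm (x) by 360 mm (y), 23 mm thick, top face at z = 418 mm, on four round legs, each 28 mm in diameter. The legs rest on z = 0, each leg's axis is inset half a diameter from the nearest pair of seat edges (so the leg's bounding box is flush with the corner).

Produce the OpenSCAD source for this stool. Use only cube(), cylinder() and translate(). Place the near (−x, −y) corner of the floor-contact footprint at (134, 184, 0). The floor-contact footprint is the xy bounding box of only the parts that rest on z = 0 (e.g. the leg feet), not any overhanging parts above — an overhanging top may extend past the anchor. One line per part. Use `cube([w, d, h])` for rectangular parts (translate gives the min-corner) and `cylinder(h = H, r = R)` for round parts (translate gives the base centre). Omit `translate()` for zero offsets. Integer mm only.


translate([134, 184, 395]) cube([294, 360, 23]);
translate([148, 198, 0]) cylinder(h = 395, r = 14);
translate([414, 198, 0]) cylinder(h = 395, r = 14);
translate([148, 530, 0]) cylinder(h = 395, r = 14);
translate([414, 530, 0]) cylinder(h = 395, r = 14);


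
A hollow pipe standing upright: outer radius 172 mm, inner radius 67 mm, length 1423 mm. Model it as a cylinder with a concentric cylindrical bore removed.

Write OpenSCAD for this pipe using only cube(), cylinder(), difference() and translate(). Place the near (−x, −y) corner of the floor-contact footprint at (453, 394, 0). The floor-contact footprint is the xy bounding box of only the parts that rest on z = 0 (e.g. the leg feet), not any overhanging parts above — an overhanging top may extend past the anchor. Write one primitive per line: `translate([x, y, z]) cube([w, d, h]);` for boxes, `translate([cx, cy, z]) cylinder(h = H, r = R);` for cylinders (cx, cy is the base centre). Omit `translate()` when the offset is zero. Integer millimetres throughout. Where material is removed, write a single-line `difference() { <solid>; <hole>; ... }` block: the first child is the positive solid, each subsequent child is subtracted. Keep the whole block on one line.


difference() { translate([625, 566, 0]) cylinder(h = 1423, r = 172); translate([625, 566, 0]) cylinder(h = 1423, r = 67); }


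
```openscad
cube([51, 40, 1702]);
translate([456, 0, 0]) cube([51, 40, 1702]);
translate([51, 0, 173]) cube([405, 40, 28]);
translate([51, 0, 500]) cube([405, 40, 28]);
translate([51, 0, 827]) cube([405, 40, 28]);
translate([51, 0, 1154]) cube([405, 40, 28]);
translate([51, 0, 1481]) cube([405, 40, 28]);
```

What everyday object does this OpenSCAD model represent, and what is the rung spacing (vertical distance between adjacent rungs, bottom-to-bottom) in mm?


A ladder. The rung spacing is 327 mm.

Two tall 51×40 posts with 5 short bars between them — a ladder. Adjacent rungs sit at z = 173 and z = 500, so the spacing is 500 − 173 = 327 mm.


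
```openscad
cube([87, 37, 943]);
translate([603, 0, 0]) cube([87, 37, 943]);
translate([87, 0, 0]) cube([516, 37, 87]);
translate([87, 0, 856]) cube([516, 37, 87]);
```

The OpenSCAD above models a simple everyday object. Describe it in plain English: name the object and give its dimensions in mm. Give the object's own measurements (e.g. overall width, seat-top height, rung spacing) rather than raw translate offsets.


A rectangular picture frame lying in the x–z plane (depth along y). The opening is 516 mm wide (x) by 769 mm tall (z), surrounded by a border 87 mm wide on all four sides. The frame is 37 mm deep and is made of two full-height vertical stiles with two horizontal rails fitted between them.


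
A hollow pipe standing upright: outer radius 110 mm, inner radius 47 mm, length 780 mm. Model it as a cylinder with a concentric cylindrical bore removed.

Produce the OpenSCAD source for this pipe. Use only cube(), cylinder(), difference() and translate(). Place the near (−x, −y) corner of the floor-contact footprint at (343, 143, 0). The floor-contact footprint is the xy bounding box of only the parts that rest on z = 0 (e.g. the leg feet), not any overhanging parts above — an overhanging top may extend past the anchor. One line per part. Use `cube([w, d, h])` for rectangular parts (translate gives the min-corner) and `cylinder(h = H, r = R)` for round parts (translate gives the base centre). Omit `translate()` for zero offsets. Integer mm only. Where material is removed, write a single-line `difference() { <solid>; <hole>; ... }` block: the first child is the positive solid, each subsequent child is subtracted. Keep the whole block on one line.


difference() { translate([453, 253, 0]) cylinder(h = 780, r = 110); translate([453, 253, 0]) cylinder(h = 780, r = 47); }


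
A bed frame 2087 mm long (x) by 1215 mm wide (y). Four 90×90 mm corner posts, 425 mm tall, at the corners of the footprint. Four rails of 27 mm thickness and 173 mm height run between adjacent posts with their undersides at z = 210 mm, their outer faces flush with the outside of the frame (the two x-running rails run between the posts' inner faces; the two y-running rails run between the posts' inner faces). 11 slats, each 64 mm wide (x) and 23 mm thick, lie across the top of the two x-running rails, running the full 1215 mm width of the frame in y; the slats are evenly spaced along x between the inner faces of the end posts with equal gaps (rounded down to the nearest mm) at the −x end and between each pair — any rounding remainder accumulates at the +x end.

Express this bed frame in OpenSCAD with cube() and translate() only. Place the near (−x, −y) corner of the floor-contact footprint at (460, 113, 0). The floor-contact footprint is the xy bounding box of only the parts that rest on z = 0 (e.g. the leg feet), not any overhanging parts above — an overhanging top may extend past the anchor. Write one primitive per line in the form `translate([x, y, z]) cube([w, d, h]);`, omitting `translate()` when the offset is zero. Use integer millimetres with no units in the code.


translate([460, 113, 0]) cube([90, 90, 425]);
translate([460, 1238, 0]) cube([90, 90, 425]);
translate([2457, 113, 0]) cube([90, 90, 425]);
translate([2457, 1238, 0]) cube([90, 90, 425]);
translate([550, 113, 210]) cube([1907, 27, 173]);
translate([550, 1301, 210]) cube([1907, 27, 173]);
translate([460, 203, 210]) cube([27, 1035, 173]);
translate([2520, 203, 210]) cube([27, 1035, 173]);
translate([650, 113, 383]) cube([64, 1215, 23]);
translate([814, 113, 383]) cube([64, 1215, 23]);
translate([978, 113, 383]) cube([64, 1215, 23]);
translate([1142, 113, 383]) cube([64, 1215, 23]);
translate([1306, 113, 383]) cube([64, 1215, 23]);
translate([1470, 113, 383]) cube([64, 1215, 23]);
translate([1634, 113, 383]) cube([64, 1215, 23]);
translate([1798, 113, 383]) cube([64, 1215, 23]);
translate([1962, 113, 383]) cube([64, 1215, 23]);
translate([2126, 113, 383]) cube([64, 1215, 23]);
translate([2290, 113, 383]) cube([64, 1215, 23]);


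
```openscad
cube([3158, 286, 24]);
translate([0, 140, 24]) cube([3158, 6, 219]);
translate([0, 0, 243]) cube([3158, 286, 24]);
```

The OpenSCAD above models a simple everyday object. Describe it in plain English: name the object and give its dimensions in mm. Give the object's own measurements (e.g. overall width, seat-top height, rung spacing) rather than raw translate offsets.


An I-beam lying along x, 3158 mm long. Overall section height 267 mm. Two flanges 286 mm wide (y) and 24 mm thick, one on the floor and one at the top; a web 6 mm thick runs between them, centred on the flange width.


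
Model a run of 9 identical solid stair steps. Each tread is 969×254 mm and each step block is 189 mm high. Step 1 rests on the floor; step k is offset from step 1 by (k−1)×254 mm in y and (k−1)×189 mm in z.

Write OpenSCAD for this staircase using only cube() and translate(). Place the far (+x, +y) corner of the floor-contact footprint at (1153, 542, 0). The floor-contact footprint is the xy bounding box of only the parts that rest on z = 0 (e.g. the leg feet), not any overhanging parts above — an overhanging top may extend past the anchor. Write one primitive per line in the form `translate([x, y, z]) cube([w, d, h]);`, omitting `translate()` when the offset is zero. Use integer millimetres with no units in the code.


translate([184, 288, 0]) cube([969, 254, 189]);
translate([184, 542, 189]) cube([969, 254, 189]);
translate([184, 796, 378]) cube([969, 254, 189]);
translate([184, 1050, 567]) cube([969, 254, 189]);
translate([184, 1304, 756]) cube([969, 254, 189]);
translate([184, 1558, 945]) cube([969, 254, 189]);
translate([184, 1812, 1134]) cube([969, 254, 189]);
translate([184, 2066, 1323]) cube([969, 254, 189]);
translate([184, 2320, 1512]) cube([969, 254, 189]);


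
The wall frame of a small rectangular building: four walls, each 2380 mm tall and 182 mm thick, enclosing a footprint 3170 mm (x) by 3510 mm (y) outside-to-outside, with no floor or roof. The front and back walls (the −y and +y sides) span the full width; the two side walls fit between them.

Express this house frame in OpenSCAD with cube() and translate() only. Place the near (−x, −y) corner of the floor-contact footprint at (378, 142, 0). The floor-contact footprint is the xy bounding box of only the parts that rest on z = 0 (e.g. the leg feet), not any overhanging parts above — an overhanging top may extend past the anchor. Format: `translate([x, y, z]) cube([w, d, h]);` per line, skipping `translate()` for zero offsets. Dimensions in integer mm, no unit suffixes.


translate([378, 142, 0]) cube([3170, 182, 2380]);
translate([378, 3470, 0]) cube([3170, 182, 2380]);
translate([378, 324, 0]) cube([182, 3146, 2380]);
translate([3366, 324, 0]) cube([182, 3146, 2380]);


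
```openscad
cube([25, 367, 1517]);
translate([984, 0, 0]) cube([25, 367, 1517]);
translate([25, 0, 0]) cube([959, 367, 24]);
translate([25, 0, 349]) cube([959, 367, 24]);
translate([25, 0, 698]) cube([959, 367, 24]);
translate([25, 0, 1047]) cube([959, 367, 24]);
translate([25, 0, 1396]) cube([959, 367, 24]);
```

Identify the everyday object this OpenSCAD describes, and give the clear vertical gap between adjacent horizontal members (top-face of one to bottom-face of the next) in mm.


A bookshelf. The clear shelf gap is 325 mm.

Two tall side panels with 5 horizontal boards between them — a bookshelf. The first two shelf undersides are at z = 0 and z = 349; with shelf thickness 24, the clear gap is 349 − 0 − 24 = 325 mm.


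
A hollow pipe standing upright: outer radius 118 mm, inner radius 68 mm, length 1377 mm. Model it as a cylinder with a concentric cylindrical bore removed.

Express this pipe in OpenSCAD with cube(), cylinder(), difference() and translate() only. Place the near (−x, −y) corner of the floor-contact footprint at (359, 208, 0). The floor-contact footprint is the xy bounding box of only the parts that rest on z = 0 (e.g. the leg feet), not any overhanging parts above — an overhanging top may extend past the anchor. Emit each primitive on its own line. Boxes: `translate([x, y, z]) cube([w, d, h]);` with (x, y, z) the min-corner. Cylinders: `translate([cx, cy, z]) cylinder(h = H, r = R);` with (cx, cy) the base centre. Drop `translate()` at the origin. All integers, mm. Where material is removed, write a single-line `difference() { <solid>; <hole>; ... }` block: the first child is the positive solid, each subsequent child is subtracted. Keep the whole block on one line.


difference() { translate([477, 326, 0]) cylinder(h = 1377, r = 118); translate([477, 326, 0]) cylinder(h = 1377, r = 68); }


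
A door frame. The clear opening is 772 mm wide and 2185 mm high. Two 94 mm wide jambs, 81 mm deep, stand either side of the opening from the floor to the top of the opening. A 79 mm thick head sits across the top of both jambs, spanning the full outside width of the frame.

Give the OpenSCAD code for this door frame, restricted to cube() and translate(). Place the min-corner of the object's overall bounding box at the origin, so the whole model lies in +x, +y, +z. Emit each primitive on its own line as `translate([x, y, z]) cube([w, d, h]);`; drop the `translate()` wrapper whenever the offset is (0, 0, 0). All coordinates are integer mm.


cube([94, 81, 2185]);
translate([866, 0, 0]) cube([94, 81, 2185]);
translate([0, 0, 2185]) cube([960, 81, 79]);


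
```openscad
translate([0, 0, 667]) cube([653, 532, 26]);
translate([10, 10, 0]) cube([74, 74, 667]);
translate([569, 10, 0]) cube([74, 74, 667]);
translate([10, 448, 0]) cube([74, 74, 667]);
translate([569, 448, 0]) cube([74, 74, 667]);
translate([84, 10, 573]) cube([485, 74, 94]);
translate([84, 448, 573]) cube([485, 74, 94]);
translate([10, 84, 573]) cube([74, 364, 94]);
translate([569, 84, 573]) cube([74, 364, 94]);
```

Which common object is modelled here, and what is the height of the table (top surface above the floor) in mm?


A table. The table height is 693 mm.

A 653×532×26 slab sits at z = 667 on four 74 mm square posts — a table. The top surface is at 667 + 26 = 693 mm.


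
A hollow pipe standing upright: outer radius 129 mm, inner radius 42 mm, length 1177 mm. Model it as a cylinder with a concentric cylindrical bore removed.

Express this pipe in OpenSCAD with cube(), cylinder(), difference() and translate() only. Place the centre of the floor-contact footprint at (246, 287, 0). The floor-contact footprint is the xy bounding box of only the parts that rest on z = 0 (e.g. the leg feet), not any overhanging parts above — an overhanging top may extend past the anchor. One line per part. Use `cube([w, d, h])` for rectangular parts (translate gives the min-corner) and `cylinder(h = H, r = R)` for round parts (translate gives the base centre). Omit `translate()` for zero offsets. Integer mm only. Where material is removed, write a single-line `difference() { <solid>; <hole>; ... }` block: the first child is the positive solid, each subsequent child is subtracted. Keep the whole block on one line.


difference() { translate([246, 287, 0]) cylinder(h = 1177, r = 129); translate([246, 287, 0]) cylinder(h = 1177, r = 42); }


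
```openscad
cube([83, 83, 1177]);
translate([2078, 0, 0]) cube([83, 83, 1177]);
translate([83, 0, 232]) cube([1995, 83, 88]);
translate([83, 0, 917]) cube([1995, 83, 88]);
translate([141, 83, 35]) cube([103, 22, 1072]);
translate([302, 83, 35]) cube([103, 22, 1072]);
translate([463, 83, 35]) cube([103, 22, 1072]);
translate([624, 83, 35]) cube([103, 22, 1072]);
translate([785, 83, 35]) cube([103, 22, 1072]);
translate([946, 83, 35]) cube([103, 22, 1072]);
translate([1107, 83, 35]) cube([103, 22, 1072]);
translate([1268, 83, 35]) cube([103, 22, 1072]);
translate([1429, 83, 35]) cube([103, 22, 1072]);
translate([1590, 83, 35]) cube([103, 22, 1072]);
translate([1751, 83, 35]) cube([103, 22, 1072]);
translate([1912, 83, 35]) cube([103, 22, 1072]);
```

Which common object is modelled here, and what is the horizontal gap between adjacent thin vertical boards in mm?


A fence section. The picket gap is 58 mm.

Two posts, two rails, 12 pickets — a fence section. Span 1995 mm holds 12 pickets of 103 mm with 13 equal gaps: ⌊(1995 − 12·103) / 13⌋ = 58 mm.


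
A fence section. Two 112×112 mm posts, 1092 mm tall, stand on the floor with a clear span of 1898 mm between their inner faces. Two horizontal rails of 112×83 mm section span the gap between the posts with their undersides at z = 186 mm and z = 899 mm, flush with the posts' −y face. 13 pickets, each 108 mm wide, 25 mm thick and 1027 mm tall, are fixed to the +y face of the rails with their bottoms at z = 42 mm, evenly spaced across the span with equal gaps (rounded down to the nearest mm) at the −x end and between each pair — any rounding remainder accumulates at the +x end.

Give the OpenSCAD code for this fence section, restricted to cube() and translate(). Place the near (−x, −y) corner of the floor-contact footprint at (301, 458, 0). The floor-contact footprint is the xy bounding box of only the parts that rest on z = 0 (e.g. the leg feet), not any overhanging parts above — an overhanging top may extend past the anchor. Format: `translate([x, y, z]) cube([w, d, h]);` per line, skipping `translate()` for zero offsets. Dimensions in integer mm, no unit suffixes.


translate([301, 458, 0]) cube([112, 112, 1092]);
translate([2311, 458, 0]) cube([112, 112, 1092]);
translate([413, 458, 186]) cube([1898, 112, 83]);
translate([413, 458, 899]) cube([1898, 112, 83]);
translate([448, 570, 42]) cube([108, 25, 1027]);
translate([591, 570, 42]) cube([108, 25, 1027]);
translate([734, 570, 42]) cube([108, 25, 1027]);
translate([877, 570, 42]) cube([108, 25, 1027]);
translate([1020, 570, 42]) cube([108, 25, 1027]);
translate([1163, 570, 42]) cube([108, 25, 1027]);
translate([1306, 570, 42]) cube([108, 25, 1027]);
translate([1449, 570, 42]) cube([108, 25, 1027]);
translate([1592, 570, 42]) cube([108, 25, 1027]);
translate([1735, 570, 42]) cube([108, 25, 1027]);
translate([1878, 570, 42]) cube([108, 25, 1027]);
translate([2021, 570, 42]) cube([108, 25, 1027]);
translate([2164, 570, 42]) cube([108, 25, 1027]);


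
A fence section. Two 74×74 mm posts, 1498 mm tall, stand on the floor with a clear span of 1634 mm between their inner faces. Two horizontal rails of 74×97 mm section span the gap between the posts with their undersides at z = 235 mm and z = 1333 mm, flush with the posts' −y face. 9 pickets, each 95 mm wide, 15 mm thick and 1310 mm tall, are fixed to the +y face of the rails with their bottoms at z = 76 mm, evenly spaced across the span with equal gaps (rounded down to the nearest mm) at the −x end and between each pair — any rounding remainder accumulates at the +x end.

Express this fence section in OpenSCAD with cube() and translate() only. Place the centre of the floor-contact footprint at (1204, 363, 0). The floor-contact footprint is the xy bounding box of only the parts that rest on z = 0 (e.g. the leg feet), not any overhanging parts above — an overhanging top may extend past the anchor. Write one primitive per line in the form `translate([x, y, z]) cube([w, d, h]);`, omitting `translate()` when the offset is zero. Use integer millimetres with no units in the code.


translate([313, 326, 0]) cube([74, 74, 1498]);
translate([2021, 326, 0]) cube([74, 74, 1498]);
translate([387, 326, 235]) cube([1634, 74, 97]);
translate([387, 326, 1333]) cube([1634, 74, 97]);
translate([464, 400, 76]) cube([95, 15, 1310]);
translate([636, 400, 76]) cube([95, 15, 1310]);
translate([808, 400, 76]) cube([95, 15, 1310]);
translate([980, 400, 76]) cube([95, 15, 1310]);
translate([1152, 400, 76]) cube([95, 15, 1310]);
translate([1324, 400, 76]) cube([95, 15, 1310]);
translate([1496, 400, 76]) cube([95, 15, 1310]);
translate([1668, 400, 76]) cube([95, 15, 1310]);
translate([1840, 400, 76]) cube([95, 15, 1310]);


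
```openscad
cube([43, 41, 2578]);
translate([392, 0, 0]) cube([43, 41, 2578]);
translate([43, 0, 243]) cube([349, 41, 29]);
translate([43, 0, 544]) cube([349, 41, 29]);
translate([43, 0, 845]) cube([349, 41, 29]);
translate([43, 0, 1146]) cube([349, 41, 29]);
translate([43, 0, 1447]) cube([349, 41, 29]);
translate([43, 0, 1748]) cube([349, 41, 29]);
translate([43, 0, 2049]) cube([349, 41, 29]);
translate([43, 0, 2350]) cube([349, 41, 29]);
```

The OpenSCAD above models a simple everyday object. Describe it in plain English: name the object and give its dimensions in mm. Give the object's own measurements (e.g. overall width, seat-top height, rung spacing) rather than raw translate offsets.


A straight ladder. Two 43×41 mm vertical rails, 2578 mm tall, stand 435 mm apart (outside-to-outside) with their front faces coplanar on the −y side. 8 rungs, each 41 mm deep and 29 mm tall, span between the inner faces of the rails, front faces flush with the rails. The lowest rung's underside is at z = 243 mm and rungs are spaced 301 mm apart (underside to underside).


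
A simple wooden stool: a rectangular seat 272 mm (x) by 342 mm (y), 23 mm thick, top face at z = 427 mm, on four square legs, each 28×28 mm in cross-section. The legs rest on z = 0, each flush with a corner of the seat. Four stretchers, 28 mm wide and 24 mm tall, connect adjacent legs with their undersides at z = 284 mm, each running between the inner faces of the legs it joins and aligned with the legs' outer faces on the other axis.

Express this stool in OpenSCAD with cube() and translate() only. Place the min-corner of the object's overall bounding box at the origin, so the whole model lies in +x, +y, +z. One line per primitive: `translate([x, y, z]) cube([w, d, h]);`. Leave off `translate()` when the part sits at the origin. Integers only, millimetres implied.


translate([0, 0, 404]) cube([272, 342, 23]);
cube([28, 28, 404]);
translate([244, 0, 0]) cube([28, 28, 404]);
translate([0, 314, 0]) cube([28, 28, 404]);
translate([244, 314, 0]) cube([28, 28, 404]);
translate([28, 0, 284]) cube([216, 28, 24]);
translate([28, 314, 284]) cube([216, 28, 24]);
translate([0, 28, 284]) cube([28, 286, 24]);
translate([244, 28, 284]) cube([28, 286, 24]);


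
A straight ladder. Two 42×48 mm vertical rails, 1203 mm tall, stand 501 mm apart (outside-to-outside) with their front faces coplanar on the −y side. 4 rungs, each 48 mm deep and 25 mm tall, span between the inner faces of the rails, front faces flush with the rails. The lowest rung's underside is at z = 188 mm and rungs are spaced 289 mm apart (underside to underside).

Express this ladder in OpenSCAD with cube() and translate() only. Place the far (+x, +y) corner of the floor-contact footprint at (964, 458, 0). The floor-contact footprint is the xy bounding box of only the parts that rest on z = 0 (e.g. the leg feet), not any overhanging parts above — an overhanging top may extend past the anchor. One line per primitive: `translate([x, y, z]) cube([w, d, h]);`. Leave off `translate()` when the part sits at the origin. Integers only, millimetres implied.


translate([463, 410, 0]) cube([42, 48, 1203]);
translate([922, 410, 0]) cube([42, 48, 1203]);
translate([505, 410, 188]) cube([417, 48, 25]);
translate([505, 410, 477]) cube([417, 48, 25]);
translate([505, 410, 766]) cube([417, 48, 25]);
translate([505, 410, 1055]) cube([417, 48, 25]);


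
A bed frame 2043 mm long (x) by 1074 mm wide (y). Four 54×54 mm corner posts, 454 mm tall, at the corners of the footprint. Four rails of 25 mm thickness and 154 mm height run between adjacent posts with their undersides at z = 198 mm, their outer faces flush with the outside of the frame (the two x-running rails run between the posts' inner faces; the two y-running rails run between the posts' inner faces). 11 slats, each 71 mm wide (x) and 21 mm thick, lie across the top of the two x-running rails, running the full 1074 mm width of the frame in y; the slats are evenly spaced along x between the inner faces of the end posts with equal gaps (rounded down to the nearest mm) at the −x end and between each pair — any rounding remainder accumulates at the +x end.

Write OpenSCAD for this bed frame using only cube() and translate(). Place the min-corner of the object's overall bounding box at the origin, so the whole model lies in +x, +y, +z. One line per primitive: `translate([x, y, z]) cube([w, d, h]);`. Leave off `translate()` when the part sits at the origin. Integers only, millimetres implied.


cube([54, 54, 454]);
translate([0, 1020, 0]) cube([54, 54, 454]);
translate([1989, 0, 0]) cube([54, 54, 454]);
translate([1989, 1020, 0]) cube([54, 54, 454]);
translate([54, 0, 198]) cube([1935, 25, 154]);
translate([54, 1049, 198]) cube([1935, 25, 154]);
translate([0, 54, 198]) cube([25, 966, 154]);
translate([2018, 54, 198]) cube([25, 966, 154]);
translate([150, 0, 352]) cube([71, 1074, 21]);
translate([317, 0, 352]) cube([71, 1074, 21]);
translate([484, 0, 352]) cube([71, 1074, 21]);
translate([651, 0, 352]) cube([71, 1074, 21]);
translate([818, 0, 352]) cube([71, 1074, 21]);
translate([985, 0, 352]) cube([71, 1074, 21]);
translate([1152, 0, 352]) cube([71, 1074, 21]);
translate([1319, 0, 352]) cube([71, 1074, 21]);
translate([1486, 0, 352]) cube([71, 1074, 21]);
translate([1653, 0, 352]) cube([71, 1074, 21]);
translate([1820, 0, 352]) cube([71, 1074, 21]);


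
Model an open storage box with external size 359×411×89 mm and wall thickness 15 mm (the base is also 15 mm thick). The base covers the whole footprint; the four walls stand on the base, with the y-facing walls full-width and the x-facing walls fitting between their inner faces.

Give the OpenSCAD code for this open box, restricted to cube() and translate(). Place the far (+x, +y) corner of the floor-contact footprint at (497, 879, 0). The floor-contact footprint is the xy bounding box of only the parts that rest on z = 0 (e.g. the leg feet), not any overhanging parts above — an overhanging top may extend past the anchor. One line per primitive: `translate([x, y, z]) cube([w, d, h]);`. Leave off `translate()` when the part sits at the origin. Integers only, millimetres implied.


translate([138, 468, 0]) cube([359, 411, 15]);
translate([138, 468, 15]) cube([359, 15, 74]);
translate([138, 864, 15]) cube([359, 15, 74]);
translate([138, 483, 15]) cube([15, 381, 74]);
translate([482, 483, 15]) cube([15, 381, 74]);
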